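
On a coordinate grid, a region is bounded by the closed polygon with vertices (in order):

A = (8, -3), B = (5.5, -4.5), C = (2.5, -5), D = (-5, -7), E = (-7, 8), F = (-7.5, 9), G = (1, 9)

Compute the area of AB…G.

160.875

Apply the surveyor's formula: 2A = Σ (x_i·y_{i+1} − x_{i+1}·y_i), indices taken mod 7.
Cross-terms: -19.5, -16.25, -42.5, -89, -3, -76.5, -75  ⇒  Σ = -321.75
Area = |Σ|/2 = 160.875.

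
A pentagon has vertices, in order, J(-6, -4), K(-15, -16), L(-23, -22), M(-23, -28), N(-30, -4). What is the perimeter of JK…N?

|JK| = √((-9)² + (-12)²) = √225 = 15
|KL| = √((-8)² + (-6)²) = √100 = 10
|LM| = √((0)² + (-6)²) = √36 = 6
|MN| = √((-7)² + (24)²) = √625 = 25
|NJ| = √((24)² + (0)²) = √576 = 24
Perimeter = 15 + 10 + 6 + 25 + 24 = 80.

80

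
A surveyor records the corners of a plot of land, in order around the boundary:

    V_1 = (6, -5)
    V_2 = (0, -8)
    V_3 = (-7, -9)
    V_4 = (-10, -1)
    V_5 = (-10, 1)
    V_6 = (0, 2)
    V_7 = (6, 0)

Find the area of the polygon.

Apply the surveyor's formula: 2A = Σ (x_i·y_{i+1} − x_{i+1}·y_i), indices taken mod 7.
Cross-terms: -48, -56, -83, -20, -20, -12, -30  ⇒  Σ = -269
Area = |Σ|/2 = 134.5.

134.5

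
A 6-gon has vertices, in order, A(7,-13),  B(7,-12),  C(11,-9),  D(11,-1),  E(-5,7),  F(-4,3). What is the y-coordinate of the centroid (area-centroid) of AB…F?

-563/210

Apply Gauss's area formula. First the cross-terms c_i = x_i·y_{i+1} − x_{i+1}·y_i:
  7, 69, 88, 72, 13, 31  ⇒  2A = 280, A = 140.
Then Σ (y_i + y_{i+1})·c_i = -2252, so ȳ = -2252 / (6·140) = -563/210.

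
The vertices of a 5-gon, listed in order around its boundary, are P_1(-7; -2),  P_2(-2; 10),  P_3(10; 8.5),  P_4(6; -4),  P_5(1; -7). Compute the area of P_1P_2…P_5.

Cross-terms: -74, -117, -91, -38, -51  ⇒  Σ = -371
Area = |Σ|/2 = 185.5.

185.5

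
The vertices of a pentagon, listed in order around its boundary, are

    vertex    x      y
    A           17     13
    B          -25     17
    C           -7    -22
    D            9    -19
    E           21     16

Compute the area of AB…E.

1079

Apply Gauss's area formula: 2A = Σ (x_i·y_{i+1} − x_{i+1}·y_i), indices taken mod 5.
A→B: (17)(17) − (-25)(13) = 614
B→C: (-25)(-22) − (-7)(17) = 669
C→D: (-7)(-19) − (9)(-22) = 331
D→E: (9)(16) − (21)(-19) = 543
E→A: (21)(13) − (17)(16) = 1
Σ = 2158
Area = |Σ|/2 = 1079.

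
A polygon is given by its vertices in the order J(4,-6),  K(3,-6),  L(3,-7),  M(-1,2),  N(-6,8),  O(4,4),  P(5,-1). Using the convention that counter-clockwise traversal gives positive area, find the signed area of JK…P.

Apply the shoelace formula: 2A = Σ (x_i·y_{i+1} − x_{i+1}·y_i), indices taken mod 7.
Σ = (-6) + (-3) + (-1) + (4) + (-56) + (-24) + (-26) = -112
Signed area = Σ/2 = -56 (negative ⇒ clockwise traversal).

-56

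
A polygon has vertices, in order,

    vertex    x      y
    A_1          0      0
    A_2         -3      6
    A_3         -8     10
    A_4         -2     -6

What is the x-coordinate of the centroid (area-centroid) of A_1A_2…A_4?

-439/129

Apply Gauss's area formula. First the cross-terms c_i = x_i·y_{i+1} − x_{i+1}·y_i:
  0, 18, 68, 0  ⇒  2A = 86, A = 43.
Then Σ (x_i + x_{i+1})·c_i = -878, so x̄ = -878 / (6·43) = -439/129.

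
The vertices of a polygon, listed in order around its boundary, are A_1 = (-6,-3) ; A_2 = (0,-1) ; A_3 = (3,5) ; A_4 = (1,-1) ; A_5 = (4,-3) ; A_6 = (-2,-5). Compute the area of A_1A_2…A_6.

24

Apply the shoelace (surveyor's) formula: 2A = Σ (x_i·y_{i+1} − x_{i+1}·y_i), indices taken mod 6.
Cross-terms: 6, 3, -8, 1, -26, -24  ⇒  Σ = -48
Area = |Σ|/2 = 24.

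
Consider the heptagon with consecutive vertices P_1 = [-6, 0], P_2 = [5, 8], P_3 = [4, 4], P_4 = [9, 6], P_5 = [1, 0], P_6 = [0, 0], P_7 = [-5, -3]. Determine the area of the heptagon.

48

Apply the shoelace formula: 2A = Σ (x_i·y_{i+1} − x_{i+1}·y_i), indices taken mod 7.
Σ = (-48) + (-12) + (-12) + (-6) + (0) + (0) + (-18) = -96
Area = |Σ|/2 = 48.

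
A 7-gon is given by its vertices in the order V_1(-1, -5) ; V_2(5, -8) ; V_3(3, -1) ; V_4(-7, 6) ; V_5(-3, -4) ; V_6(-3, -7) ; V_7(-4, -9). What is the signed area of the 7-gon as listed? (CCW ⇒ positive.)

Σ = (33) + (19) + (11) + (46) + (9) + (-1) + (11) = 128
Signed area = Σ/2 = 64 (positive ⇒ counter-clockwise traversal).

64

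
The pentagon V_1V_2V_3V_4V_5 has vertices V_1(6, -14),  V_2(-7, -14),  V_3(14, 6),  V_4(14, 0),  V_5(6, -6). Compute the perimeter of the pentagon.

66

|V_1V_2| = √((-13)² + (0)²) = √169 = 13
|V_2V_3| = √((21)² + (20)²) = √841 = 29
|V_3V_4| = √((0)² + (-6)²) = √36 = 6
|V_4V_5| = √((-8)² + (-6)²) = √100 = 10
|V_5V_1| = √((0)² + (-8)²) = √64 = 8
Perimeter = 13 + 29 + 6 + 10 + 8 = 66.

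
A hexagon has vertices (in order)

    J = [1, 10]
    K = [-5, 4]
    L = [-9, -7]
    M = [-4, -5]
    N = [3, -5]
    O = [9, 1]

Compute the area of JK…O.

Apply the surveyor's formula: 2A = Σ (x_i·y_{i+1} − x_{i+1}·y_i), indices taken mod 6.
Σ = (54) + (71) + (17) + (35) + (48) + (89) = 314
Area = |Σ|/2 = 157.

157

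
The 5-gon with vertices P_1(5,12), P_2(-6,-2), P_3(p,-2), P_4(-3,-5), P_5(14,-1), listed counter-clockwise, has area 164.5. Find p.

The doubled signed area Σ (x_i y_{i+1} − x_{i+1} y_i) is linear in p.
With p=0 it equals 314; the coefficient of p is -3 (from the two edges through P_3).
So -3·p + 314 = 2·164.5 = 329 ⇒ p = -5.

-5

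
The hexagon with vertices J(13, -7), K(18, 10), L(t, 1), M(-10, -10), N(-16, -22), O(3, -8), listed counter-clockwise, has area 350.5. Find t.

The doubled signed area Σ (x_i y_{i+1} − x_{i+1} y_i) is linear in t.
With t=0 it equals 621; the coefficient of t is -20 (from the two edges through L).
So -20·t + 621 = 2·350.5 = 701 ⇒ t = -4.

-4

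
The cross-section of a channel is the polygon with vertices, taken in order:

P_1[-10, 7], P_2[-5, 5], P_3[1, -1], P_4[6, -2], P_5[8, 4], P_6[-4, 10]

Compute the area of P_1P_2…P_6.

98.5

Apply Gauss's area formula: 2A = Σ (x_i·y_{i+1} − x_{i+1}·y_i), indices taken mod 6.
Σ = (-15) + (0) + (4) + (40) + (96) + (72) = 197
Area = |Σ|/2 = 98.5.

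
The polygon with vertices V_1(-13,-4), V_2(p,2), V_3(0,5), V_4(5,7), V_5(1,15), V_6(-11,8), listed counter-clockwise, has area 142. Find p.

The doubled signed area Σ (x_i y_{i+1} − x_{i+1} y_i) is linear in p.
With p=0 it equals 338; the coefficient of p is 9 (from the two edges through V_2).
So 9·p + 338 = 2·142 = 284 ⇒ p = -6.

-6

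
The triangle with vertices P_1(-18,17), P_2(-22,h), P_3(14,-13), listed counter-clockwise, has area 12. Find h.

20

Write out the shoelace sum; only the two edges meeting at P_2 involve h:
2·Area = [((-18)·h − (-22)·17) + ((-22)·(-13) − 14·h)] + 4
       = -32·h + 664 = 24
⇒ h = 20.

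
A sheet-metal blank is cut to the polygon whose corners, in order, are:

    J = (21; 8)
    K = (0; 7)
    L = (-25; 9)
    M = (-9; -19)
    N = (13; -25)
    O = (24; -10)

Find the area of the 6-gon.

1111

J→K: (21)(7) − (0)(8) = 147
K→L: (0)(9) − (-25)(7) = 175
L→M: (-25)(-19) − (-9)(9) = 556
M→N: (-9)(-25) − (13)(-19) = 472
N→O: (13)(-10) − (24)(-25) = 470
O→J: (24)(8) − (21)(-10) = 402
Σ = 2222
Area = |Σ|/2 = 1111.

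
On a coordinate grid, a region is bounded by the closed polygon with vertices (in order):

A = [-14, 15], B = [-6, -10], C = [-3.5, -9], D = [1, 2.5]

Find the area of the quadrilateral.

149.625

Apply the shoelace (surveyor's) formula: 2A = Σ (x_i·y_{i+1} − x_{i+1}·y_i), indices taken mod 4.
Cross-terms: 230, 19, 0.25, 50  ⇒  Σ = 299.25
Area = |Σ|/2 = 149.625.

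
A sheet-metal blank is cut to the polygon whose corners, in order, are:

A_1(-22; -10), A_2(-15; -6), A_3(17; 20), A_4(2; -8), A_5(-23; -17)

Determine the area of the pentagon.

Apply the surveyor's formula: 2A = Σ (x_i·y_{i+1} − x_{i+1}·y_i), indices taken mod 5.
A_1→A_2: (-22)(-6) − (-15)(-10) = -18
A_2→A_3: (-15)(20) − (17)(-6) = -198
A_3→A_4: (17)(-8) − (2)(20) = -176
A_4→A_5: (2)(-17) − (-23)(-8) = -218
A_5→A_1: (-23)(-10) − (-22)(-17) = -144
Σ = -754
Area = |Σ|/2 = 377.

377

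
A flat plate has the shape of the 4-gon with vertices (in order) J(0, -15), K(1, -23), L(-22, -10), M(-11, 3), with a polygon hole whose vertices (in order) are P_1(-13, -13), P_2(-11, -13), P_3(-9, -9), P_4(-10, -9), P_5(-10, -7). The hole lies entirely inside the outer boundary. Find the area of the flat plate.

247

Outer boundary:
Apply the shoelace formula: 2A = Σ (x_i·y_{i+1} − x_{i+1}·y_i), indices taken mod 4.
Cross-terms: 15, -516, -176, 165  ⇒  Σ = -512
Area = |Σ|/2 = 256.
Hole:
Apply the shoelace formula: 2A = Σ (x_i·y_{i+1} − x_{i+1}·y_i), indices taken mod 5.
Cross-terms: 26, -18, -9, -20, 39  ⇒  Σ = 18
Area = |Σ|/2 = 9.
Net area = 256 − 9 = 247.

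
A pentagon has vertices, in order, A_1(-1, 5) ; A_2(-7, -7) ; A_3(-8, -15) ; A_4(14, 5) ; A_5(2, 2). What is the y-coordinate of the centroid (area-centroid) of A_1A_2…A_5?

-884/291

Apply the surveyor's formula. First the cross-terms c_i = x_i·y_{i+1} − x_{i+1}·y_i:
  42, 49, 170, 18, 12  ⇒  2A = 291, A = 145.5.
Then Σ (y_i + y_{i+1})·c_i = -2652, so ȳ = -2652 / (6·145.5) = -884/291.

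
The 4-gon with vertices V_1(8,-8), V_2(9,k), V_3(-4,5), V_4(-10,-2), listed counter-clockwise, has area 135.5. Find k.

0

The doubled signed area Σ (x_i y_{i+1} − x_{i+1} y_i) is linear in k.
With k=0 it equals 271; the coefficient of k is 12 (from the two edges through V_2).
So 12·k + 271 = 2·135.5 = 271 ⇒ k = 0.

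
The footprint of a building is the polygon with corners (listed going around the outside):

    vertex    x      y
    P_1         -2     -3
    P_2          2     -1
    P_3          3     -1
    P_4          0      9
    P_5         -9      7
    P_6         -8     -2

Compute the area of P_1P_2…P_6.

Apply the shoelace formula: 2A = Σ (x_i·y_{i+1} − x_{i+1}·y_i), indices taken mod 6.
Cross-terms: 8, 1, 27, 81, 74, 20  ⇒  Σ = 211
Area = |Σ|/2 = 105.5.

105.5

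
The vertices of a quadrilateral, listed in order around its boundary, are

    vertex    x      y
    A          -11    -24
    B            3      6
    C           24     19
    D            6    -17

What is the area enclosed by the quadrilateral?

Apply the surveyor's formula: 2A = Σ (x_i·y_{i+1} − x_{i+1}·y_i), indices taken mod 4.
A→B: (-11)(6) − (3)(-24) = 6
B→C: (3)(19) − (24)(6) = -87
C→D: (24)(-17) − (6)(19) = -522
D→A: (6)(-24) − (-11)(-17) = -331
Σ = -934
Area = |Σ|/2 = 467.

467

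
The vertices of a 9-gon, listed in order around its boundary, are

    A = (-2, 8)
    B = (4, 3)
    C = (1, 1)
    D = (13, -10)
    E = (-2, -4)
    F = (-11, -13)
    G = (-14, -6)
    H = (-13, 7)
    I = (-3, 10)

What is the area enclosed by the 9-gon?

277.5

Apply Gauss's area formula: 2A = Σ (x_i·y_{i+1} − x_{i+1}·y_i), indices taken mod 9.
Σ = (-38) + (1) + (-23) + (-72) + (-18) + (-116) + (-176) + (-109) + (-4) = -555
Area = |Σ|/2 = 277.5.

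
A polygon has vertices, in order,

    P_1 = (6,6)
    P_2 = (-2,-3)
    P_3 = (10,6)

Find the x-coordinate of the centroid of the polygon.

14/3

Apply Gauss's area formula. First the cross-terms c_i = x_i·y_{i+1} − x_{i+1}·y_i:
  -6, 18, 24  ⇒  2A = 36, A = 18.
Then Σ (x_i + x_{i+1})·c_i = 504, so x̄ = 504 / (6·18) = 14/3.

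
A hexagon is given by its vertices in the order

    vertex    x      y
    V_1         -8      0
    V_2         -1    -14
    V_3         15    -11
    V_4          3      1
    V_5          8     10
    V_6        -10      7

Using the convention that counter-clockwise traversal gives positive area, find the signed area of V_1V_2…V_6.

Apply the surveyor's formula: 2A = Σ (x_i·y_{i+1} − x_{i+1}·y_i), indices taken mod 6.
V_1→V_2: (-8)(-14) − (-1)(0) = 112
V_2→V_3: (-1)(-11) − (15)(-14) = 221
V_3→V_4: (15)(1) − (3)(-11) = 48
V_4→V_5: (3)(10) − (8)(1) = 22
V_5→V_6: (8)(7) − (-10)(10) = 156
V_6→V_1: (-10)(0) − (-8)(7) = 56
Σ = 615
Signed area = Σ/2 = 307.5 (positive ⇒ counter-clockwise traversal).

307.5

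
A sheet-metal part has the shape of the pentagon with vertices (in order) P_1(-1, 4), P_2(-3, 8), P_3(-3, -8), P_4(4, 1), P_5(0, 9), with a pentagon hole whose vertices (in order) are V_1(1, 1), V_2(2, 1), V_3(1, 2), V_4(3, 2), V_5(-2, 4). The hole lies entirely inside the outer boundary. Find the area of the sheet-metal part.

Outer boundary:
Apply the shoelace formula: 2A = Σ (x_i·y_{i+1} − x_{i+1}·y_i), indices taken mod 5.
Cross-terms: 4, 48, 29, 36, 9  ⇒  Σ = 126
Area = |Σ|/2 = 63.
Hole:
Apply the shoelace (surveyor's) formula: 2A = Σ (x_i·y_{i+1} − x_{i+1}·y_i), indices taken mod 5.
Cross-terms: -1, 3, -4, 16, -6  ⇒  Σ = 8
Area = |Σ|/2 = 4.
Net area = 63 − 4 = 59.

59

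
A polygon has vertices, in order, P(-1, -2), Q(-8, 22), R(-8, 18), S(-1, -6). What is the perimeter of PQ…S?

58

|PQ| = √((-7)² + (24)²) = √625 = 25
|QR| = √((0)² + (-4)²) = √16 = 4
|RS| = √((7)² + (-24)²) = √625 = 25
|SP| = √((0)² + (4)²) = √16 = 4
Perimeter = 25 + 4 + 25 + 4 = 58.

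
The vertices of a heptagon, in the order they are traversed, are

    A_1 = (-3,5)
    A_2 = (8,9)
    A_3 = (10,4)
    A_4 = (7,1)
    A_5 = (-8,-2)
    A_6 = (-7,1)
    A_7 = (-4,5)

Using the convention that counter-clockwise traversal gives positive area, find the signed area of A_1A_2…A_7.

-103.5

Apply the surveyor's formula: 2A = Σ (x_i·y_{i+1} − x_{i+1}·y_i), indices taken mod 7.
Cross-terms: -67, -58, -18, -6, -22, -31, -5  ⇒  Σ = -207
Signed area = Σ/2 = -103.5 (negative ⇒ clockwise traversal).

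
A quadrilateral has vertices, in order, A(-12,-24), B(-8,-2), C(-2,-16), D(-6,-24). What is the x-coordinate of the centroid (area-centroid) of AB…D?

-1274/177

Apply the shoelace formula. First the cross-terms c_i = x_i·y_{i+1} − x_{i+1}·y_i:
  -168, 124, -48, -144  ⇒  2A = -236, A = -118.
Then Σ (x_i + x_{i+1})·c_i = 5096, so x̄ = 5096 / (6·(-118)) = -1274/177.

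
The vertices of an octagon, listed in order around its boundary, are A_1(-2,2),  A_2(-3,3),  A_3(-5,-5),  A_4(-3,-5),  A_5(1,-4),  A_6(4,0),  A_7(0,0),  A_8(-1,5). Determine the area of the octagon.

40.5

Apply Gauss's area formula: 2A = Σ (x_i·y_{i+1} − x_{i+1}·y_i), indices taken mod 8.
Σ = (0) + (30) + (10) + (17) + (16) + (0) + (0) + (8) = 81
Area = |Σ|/2 = 40.5.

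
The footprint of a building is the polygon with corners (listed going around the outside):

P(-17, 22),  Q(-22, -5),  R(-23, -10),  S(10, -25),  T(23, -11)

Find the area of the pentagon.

Σ = (569) + (105) + (675) + (465) + (319) = 2133
Area = |Σ|/2 = 1066.5.

1066.5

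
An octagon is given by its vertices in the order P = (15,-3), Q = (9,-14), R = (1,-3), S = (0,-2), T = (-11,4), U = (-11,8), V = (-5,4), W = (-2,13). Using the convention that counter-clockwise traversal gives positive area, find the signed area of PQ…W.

-257

P→Q: (15)(-14) − (9)(-3) = -183
Q→R: (9)(-3) − (1)(-14) = -13
R→S: (1)(-2) − (0)(-3) = -2
S→T: (0)(4) − (-11)(-2) = -22
T→U: (-11)(8) − (-11)(4) = -44
U→V: (-11)(4) − (-5)(8) = -4
V→W: (-5)(13) − (-2)(4) = -57
W→P: (-2)(-3) − (15)(13) = -189
Σ = -514
Signed area = Σ/2 = -257 (negative ⇒ clockwise traversal).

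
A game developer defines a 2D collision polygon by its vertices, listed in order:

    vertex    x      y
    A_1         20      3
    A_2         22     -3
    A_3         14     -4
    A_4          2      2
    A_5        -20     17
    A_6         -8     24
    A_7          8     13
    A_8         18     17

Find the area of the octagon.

543

A_1→A_2: (20)(-3) − (22)(3) = -126
A_2→A_3: (22)(-4) − (14)(-3) = -46
A_3→A_4: (14)(2) − (2)(-4) = 36
A_4→A_5: (2)(17) − (-20)(2) = 74
A_5→A_6: (-20)(24) − (-8)(17) = -344
A_6→A_7: (-8)(13) − (8)(24) = -296
A_7→A_8: (8)(17) − (18)(13) = -98
A_8→A_1: (18)(3) − (20)(17) = -286
Σ = -1086
Area = |Σ|/2 = 543.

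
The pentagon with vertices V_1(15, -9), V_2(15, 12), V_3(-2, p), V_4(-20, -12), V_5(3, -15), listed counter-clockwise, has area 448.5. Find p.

0

The doubled signed area Σ (x_i y_{i+1} − x_{i+1} y_i) is linear in p.
With p=0 it equals 897; the coefficient of p is 35 (from the two edges through V_3).
So 35·p + 897 = 2·448.5 = 897 ⇒ p = 0.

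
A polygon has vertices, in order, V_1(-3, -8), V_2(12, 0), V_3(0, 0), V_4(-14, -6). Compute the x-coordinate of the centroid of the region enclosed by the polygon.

Apply Gauss's area formula. First the cross-terms c_i = x_i·y_{i+1} − x_{i+1}·y_i:
  96, 0, 0, 94  ⇒  2A = 190, A = 95.
Then Σ (x_i + x_{i+1})·c_i = -734, so x̄ = -734 / (6·95) = -367/285.

-367/285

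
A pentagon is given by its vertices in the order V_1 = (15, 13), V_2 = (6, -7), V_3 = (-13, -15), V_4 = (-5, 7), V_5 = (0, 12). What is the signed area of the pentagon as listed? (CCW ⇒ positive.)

-385

Cross-terms: -183, -181, -166, -60, -180  ⇒  Σ = -770
Signed area = Σ/2 = -385 (negative ⇒ clockwise traversal).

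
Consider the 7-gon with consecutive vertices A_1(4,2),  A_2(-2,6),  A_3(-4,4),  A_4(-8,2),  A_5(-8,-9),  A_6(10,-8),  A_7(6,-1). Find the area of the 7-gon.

182

A_1→A_2: (4)(6) − (-2)(2) = 28
A_2→A_3: (-2)(4) − (-4)(6) = 16
A_3→A_4: (-4)(2) − (-8)(4) = 24
A_4→A_5: (-8)(-9) − (-8)(2) = 88
A_5→A_6: (-8)(-8) − (10)(-9) = 154
A_6→A_7: (10)(-1) − (6)(-8) = 38
A_7→A_1: (6)(2) − (4)(-1) = 16
Σ = 364
Area = |Σ|/2 = 182.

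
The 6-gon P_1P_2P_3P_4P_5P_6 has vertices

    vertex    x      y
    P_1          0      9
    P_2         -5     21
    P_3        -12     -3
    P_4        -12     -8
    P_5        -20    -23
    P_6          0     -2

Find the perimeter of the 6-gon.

|P_1P_2| = √((-5)² + (12)²) = √169 = 13
|P_2P_3| = √((-7)² + (-24)²) = √625 = 25
|P_3P_4| = √((0)² + (-5)²) = √25 = 5
|P_4P_5| = √((-8)² + (-15)²) = √289 = 17
|P_5P_6| = √((20)² + (21)²) = √841 = 29
|P_6P_1| = √((0)² + (11)²) = √121 = 11
Perimeter = 13 + 25 + 5 + 17 + 29 + 11 = 100.

100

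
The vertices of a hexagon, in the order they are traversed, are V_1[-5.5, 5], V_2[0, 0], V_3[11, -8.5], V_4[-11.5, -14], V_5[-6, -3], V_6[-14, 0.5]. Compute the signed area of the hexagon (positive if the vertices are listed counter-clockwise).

-206.75

Apply Gauss's area formula: 2A = Σ (x_i·y_{i+1} − x_{i+1}·y_i), indices taken mod 6.
Σ = (0) + (0) + (-251.75) + (-49.5) + (-45) + (-67.25) = -413.5
Signed area = Σ/2 = -206.75 (negative ⇒ clockwise traversal).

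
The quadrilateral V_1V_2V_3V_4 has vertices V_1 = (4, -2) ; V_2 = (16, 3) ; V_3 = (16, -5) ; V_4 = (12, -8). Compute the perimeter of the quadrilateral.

36

|V_1V_2| = √((12)² + (5)²) = √169 = 13
|V_2V_3| = √((0)² + (-8)²) = √64 = 8
|V_3V_4| = √((-4)² + (-3)²) = √25 = 5
|V_4V_1| = √((-8)² + (6)²) = √100 = 10
Perimeter = 13 + 8 + 5 + 10 = 36.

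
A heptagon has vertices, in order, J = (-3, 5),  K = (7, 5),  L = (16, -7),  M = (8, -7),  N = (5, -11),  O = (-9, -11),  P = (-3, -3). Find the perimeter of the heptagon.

|JK| = √((10)² + (0)²) = √100 = 10
|KL| = √((9)² + (-12)²) = √225 = 15
|LM| = √((-8)² + (0)²) = √64 = 8
|MN| = √((-3)² + (-4)²) = √25 = 5
|NO| = √((-14)² + (0)²) = √196 = 14
|OP| = √((6)² + (8)²) = √100 = 10
|PJ| = √((0)² + (8)²) = √64 = 8
Perimeter = 10 + 15 + 8 + 5 + 14 + 10 + 8 = 70.

70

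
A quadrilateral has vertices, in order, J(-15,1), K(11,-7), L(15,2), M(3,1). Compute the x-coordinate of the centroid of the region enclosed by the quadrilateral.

359/93

Apply Gauss's area formula. First the cross-terms c_i = x_i·y_{i+1} − x_{i+1}·y_i:
  94, 127, 9, 18  ⇒  2A = 248, A = 124.
Then Σ (x_i + x_{i+1})·c_i = 2872, so x̄ = 2872 / (6·124) = 359/93.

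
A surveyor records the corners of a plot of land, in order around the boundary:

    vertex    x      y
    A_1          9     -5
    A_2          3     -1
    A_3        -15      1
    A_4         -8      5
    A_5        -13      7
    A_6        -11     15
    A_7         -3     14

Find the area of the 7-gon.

201

Apply the shoelace (surveyor's) formula: 2A = Σ (x_i·y_{i+1} − x_{i+1}·y_i), indices taken mod 7.
Σ = (6) + (-12) + (-67) + (9) + (-118) + (-109) + (-111) = -402
Area = |Σ|/2 = 201.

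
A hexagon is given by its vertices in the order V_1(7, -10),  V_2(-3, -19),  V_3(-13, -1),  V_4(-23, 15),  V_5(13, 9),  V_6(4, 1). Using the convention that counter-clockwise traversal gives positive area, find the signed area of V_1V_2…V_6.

Apply the shoelace formula: 2A = Σ (x_i·y_{i+1} − x_{i+1}·y_i), indices taken mod 6.
V_1→V_2: (7)(-19) − (-3)(-10) = -163
V_2→V_3: (-3)(-1) − (-13)(-19) = -244
V_3→V_4: (-13)(15) − (-23)(-1) = -218
V_4→V_5: (-23)(9) − (13)(15) = -402
V_5→V_6: (13)(1) − (4)(9) = -23
V_6→V_1: (4)(-10) − (7)(1) = -47
Σ = -1097
Signed area = Σ/2 = -548.5 (negative ⇒ clockwise traversal).

-548.5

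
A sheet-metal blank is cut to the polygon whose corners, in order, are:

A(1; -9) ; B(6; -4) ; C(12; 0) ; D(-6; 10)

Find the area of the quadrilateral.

Apply Gauss's area formula: 2A = Σ (x_i·y_{i+1} − x_{i+1}·y_i), indices taken mod 4.
Σ = (50) + (48) + (120) + (44) = 262
Area = |Σ|/2 = 131.

131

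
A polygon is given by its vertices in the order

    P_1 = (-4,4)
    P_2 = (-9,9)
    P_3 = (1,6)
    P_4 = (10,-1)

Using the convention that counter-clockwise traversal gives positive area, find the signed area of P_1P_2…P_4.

-44

Apply the shoelace (surveyor's) formula: 2A = Σ (x_i·y_{i+1} − x_{i+1}·y_i), indices taken mod 4.
Σ = (0) + (-63) + (-61) + (36) = -88
Signed area = Σ/2 = -44 (negative ⇒ clockwise traversal).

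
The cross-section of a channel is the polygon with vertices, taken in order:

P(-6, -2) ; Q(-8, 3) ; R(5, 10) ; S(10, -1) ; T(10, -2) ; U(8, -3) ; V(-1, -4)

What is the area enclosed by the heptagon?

Apply Gauss's area formula: 2A = Σ (x_i·y_{i+1} − x_{i+1}·y_i), indices taken mod 7.
P→Q: (-6)(3) − (-8)(-2) = -34
Q→R: (-8)(10) − (5)(3) = -95
R→S: (5)(-1) − (10)(10) = -105
S→T: (10)(-2) − (10)(-1) = -10
T→U: (10)(-3) − (8)(-2) = -14
U→V: (8)(-4) − (-1)(-3) = -35
V→P: (-1)(-2) − (-6)(-4) = -22
Σ = -315
Area = |Σ|/2 = 157.5.

157.5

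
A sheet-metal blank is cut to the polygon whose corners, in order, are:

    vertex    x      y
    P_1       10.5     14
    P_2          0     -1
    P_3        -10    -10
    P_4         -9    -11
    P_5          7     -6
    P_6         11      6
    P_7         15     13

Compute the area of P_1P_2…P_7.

182.5

Apply the shoelace (surveyor's) formula: 2A = Σ (x_i·y_{i+1} − x_{i+1}·y_i), indices taken mod 7.
P_1→P_2: (10.5)(-1) − (0)(14) = -10.5
P_2→P_3: (0)(-10) − (-10)(-1) = -10
P_3→P_4: (-10)(-11) − (-9)(-10) = 20
P_4→P_5: (-9)(-6) − (7)(-11) = 131
P_5→P_6: (7)(6) − (11)(-6) = 108
P_6→P_7: (11)(13) − (15)(6) = 53
P_7→P_1: (15)(14) − (10.5)(13) = 73.5
Σ = 365
Area = |Σ|/2 = 182.5.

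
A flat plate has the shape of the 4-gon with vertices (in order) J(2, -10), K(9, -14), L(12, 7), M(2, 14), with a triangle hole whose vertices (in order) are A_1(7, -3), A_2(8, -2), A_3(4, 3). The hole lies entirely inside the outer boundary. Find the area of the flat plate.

Outer boundary:
J→K: (2)(-14) − (9)(-10) = 62
K→L: (9)(7) − (12)(-14) = 231
L→M: (12)(14) − (2)(7) = 154
M→J: (2)(-10) − (2)(14) = -48
Σ = 399
Area = |Σ|/2 = 199.5.
Hole:
Apply the shoelace formula: 2A = Σ (x_i·y_{i+1} − x_{i+1}·y_i), indices taken mod 3.
A_1→A_2: (7)(-2) − (8)(-3) = 10
A_2→A_3: (8)(3) − (4)(-2) = 32
A_3→A_1: (4)(-3) − (7)(3) = -33
Σ = 9
Area = |Σ|/2 = 4.5.
Net area = 199.5 − 4.5 = 195.

195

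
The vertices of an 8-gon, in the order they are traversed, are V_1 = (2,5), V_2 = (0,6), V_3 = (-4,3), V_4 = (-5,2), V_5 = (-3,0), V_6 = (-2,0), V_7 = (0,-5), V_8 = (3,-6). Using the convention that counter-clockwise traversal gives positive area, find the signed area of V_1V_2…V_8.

50.5

Apply Gauss's area formula: 2A = Σ (x_i·y_{i+1} − x_{i+1}·y_i), indices taken mod 8.
V_1→V_2: (2)(6) − (0)(5) = 12
V_2→V_3: (0)(3) − (-4)(6) = 24
V_3→V_4: (-4)(2) − (-5)(3) = 7
V_4→V_5: (-5)(0) − (-3)(2) = 6
V_5→V_6: (-3)(0) − (-2)(0) = 0
V_6→V_7: (-2)(-5) − (0)(0) = 10
V_7→V_8: (0)(-6) − (3)(-5) = 15
V_8→V_1: (3)(5) − (2)(-6) = 27
Σ = 101
Signed area = Σ/2 = 50.5 (positive ⇒ counter-clockwise traversal).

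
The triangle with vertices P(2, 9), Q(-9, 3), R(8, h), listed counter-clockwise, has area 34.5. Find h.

6

Write out the shoelace sum; only the two edges meeting at R involve h:
2·Area = [((-9)·h − 8·3) + (8·9 − 2·h)] + 87
       = -11·h + 135 = 69
⇒ h = 6.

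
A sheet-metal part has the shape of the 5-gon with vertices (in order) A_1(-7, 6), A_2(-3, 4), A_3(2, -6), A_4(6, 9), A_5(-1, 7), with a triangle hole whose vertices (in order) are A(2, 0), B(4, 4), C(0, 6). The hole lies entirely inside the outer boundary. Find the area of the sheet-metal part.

64

Outer boundary:
Apply Gauss's area formula: 2A = Σ (x_i·y_{i+1} − x_{i+1}·y_i), indices taken mod 5.
A_1→A_2: (-7)(4) − (-3)(6) = -10
A_2→A_3: (-3)(-6) − (2)(4) = 10
A_3→A_4: (2)(9) − (6)(-6) = 54
A_4→A_5: (6)(7) − (-1)(9) = 51
A_5→A_1: (-1)(6) − (-7)(7) = 43
Σ = 148
Area = |Σ|/2 = 74.
Hole:
Apply the shoelace formula: 2A = Σ (x_i·y_{i+1} − x_{i+1}·y_i), indices taken mod 3.
Σ = (8) + (24) + (-12) = 20
Area = |Σ|/2 = 10.
Net area = 74 − 10 = 64.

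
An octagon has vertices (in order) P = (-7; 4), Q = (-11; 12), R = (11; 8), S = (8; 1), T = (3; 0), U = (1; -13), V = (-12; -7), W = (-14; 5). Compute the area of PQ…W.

Apply the shoelace formula: 2A = Σ (x_i·y_{i+1} − x_{i+1}·y_i), indices taken mod 8.
Σ = (-40) + (-220) + (-53) + (-3) + (-39) + (-163) + (-158) + (-21) = -697
Area = |Σ|/2 = 348.5.

348.5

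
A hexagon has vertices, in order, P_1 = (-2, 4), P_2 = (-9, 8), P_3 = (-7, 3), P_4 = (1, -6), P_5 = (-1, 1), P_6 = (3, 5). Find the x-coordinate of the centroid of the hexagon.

-304/97

Apply Gauss's area formula. First the cross-terms c_i = x_i·y_{i+1} − x_{i+1}·y_i:
  20, 29, 39, -5, -8, 22  ⇒  2A = 97, A = 48.5.
Then Σ (x_i + x_{i+1})·c_i = -912, so x̄ = -912 / (6·48.5) = -304/97.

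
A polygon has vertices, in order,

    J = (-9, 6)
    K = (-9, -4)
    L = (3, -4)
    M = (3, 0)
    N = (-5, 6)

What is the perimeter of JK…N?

40

|JK| = √((0)² + (-10)²) = √100 = 10
|KL| = √((12)² + (0)²) = √144 = 12
|LM| = √((0)² + (4)²) = √16 = 4
|MN| = √((-8)² + (6)²) = √100 = 10
|NJ| = √((-4)² + (0)²) = √16 = 4
Perimeter = 10 + 12 + 4 + 10 + 4 = 40.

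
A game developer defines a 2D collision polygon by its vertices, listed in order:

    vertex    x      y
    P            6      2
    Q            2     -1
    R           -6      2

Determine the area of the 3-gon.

18

P→Q: (6)(-1) − (2)(2) = -10
Q→R: (2)(2) − (-6)(-1) = -2
R→P: (-6)(2) − (6)(2) = -24
Σ = -36
Area = |Σ|/2 = 18.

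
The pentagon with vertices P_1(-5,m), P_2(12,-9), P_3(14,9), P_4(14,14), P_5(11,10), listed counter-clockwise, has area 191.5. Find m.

2

Write out the shoelace sum; only the two edges meeting at P_1 involve m:
2·Area = [(11·m − (-5)·10) + ((-5)·(-9) − 12·m)] + 290
       = -1·m + 385 = 383
⇒ m = 2.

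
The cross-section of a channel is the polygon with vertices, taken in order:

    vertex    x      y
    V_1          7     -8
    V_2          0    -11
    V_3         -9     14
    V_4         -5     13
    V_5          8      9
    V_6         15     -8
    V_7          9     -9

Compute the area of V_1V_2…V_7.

321.5

Apply the shoelace formula: 2A = Σ (x_i·y_{i+1} − x_{i+1}·y_i), indices taken mod 7.
Cross-terms: -77, -99, -47, -149, -199, -63, -9  ⇒  Σ = -643
Area = |Σ|/2 = 321.5.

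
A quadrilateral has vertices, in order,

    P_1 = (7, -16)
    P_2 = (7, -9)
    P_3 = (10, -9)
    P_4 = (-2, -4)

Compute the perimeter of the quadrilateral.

38

|P_1P_2| = √((0)² + (7)²) = √49 = 7
|P_2P_3| = √((3)² + (0)²) = √9 = 3
|P_3P_4| = √((-12)² + (5)²) = √169 = 13
|P_4P_1| = √((9)² + (-12)²) = √225 = 15
Perimeter = 7 + 3 + 13 + 15 = 38.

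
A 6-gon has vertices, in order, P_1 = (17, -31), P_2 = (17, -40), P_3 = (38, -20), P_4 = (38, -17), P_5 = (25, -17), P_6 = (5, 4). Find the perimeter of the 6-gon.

|P_1P_2| = √((0)² + (-9)²) = √81 = 9
|P_2P_3| = √((21)² + (20)²) = √841 = 29
|P_3P_4| = √((0)² + (3)²) = √9 = 3
|P_4P_5| = √((-13)² + (0)²) = √169 = 13
|P_5P_6| = √((-20)² + (21)²) = √841 = 29
|P_6P_1| = √((12)² + (-35)²) = √1369 = 37
Perimeter = 9 + 29 + 3 + 13 + 29 + 37 = 120.

120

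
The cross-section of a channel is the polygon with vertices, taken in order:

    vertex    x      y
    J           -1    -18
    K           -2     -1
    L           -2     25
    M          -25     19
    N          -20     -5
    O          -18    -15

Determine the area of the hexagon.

Σ = (-35) + (-52) + (587) + (505) + (210) + (309) = 1524
Area = |Σ|/2 = 762.

762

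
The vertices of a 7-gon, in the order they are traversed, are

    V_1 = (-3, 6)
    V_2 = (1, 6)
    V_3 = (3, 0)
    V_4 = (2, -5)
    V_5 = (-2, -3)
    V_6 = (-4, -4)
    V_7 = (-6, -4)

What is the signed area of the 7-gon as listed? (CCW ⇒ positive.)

Apply the shoelace (surveyor's) formula: 2A = Σ (x_i·y_{i+1} − x_{i+1}·y_i), indices taken mod 7.
V_1→V_2: (-3)(6) − (1)(6) = -24
V_2→V_3: (1)(0) − (3)(6) = -18
V_3→V_4: (3)(-5) − (2)(0) = -15
V_4→V_5: (2)(-3) − (-2)(-5) = -16
V_5→V_6: (-2)(-4) − (-4)(-3) = -4
V_6→V_7: (-4)(-4) − (-6)(-4) = -8
V_7→V_1: (-6)(6) − (-3)(-4) = -48
Σ = -133
Signed area = Σ/2 = -66.5 (negative ⇒ clockwise traversal).

-66.5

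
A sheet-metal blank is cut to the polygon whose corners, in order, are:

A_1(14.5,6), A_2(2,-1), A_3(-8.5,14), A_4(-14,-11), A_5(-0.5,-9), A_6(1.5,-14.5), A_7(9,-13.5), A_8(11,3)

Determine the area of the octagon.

Apply the surveyor's formula: 2A = Σ (x_i·y_{i+1} − x_{i+1}·y_i), indices taken mod 8.
Cross-terms: -26.5, 19.5, 289.5, 120.5, 20.75, 110.25, 175.5, 22.5  ⇒  Σ = 732
Area = |Σ|/2 = 366.

366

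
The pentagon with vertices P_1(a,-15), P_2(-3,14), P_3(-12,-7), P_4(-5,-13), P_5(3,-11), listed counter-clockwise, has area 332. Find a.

The doubled signed area Σ (x_i y_{i+1} − x_{i+1} y_i) is linear in a.
With a=0 it equals 314; the coefficient of a is 25 (from the two edges through P_1).
So 25·a + 314 = 2·332 = 664 ⇒ a = 14.

14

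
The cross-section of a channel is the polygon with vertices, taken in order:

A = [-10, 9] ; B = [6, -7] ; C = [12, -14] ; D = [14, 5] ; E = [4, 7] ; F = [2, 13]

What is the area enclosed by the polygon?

268

Σ = (16) + (0) + (256) + (78) + (38) + (148) = 536
Area = |Σ|/2 = 268.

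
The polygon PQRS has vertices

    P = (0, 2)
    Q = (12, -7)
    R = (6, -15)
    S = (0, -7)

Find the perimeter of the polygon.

44

|PQ| = √((12)² + (-9)²) = √225 = 15
|QR| = √((-6)² + (-8)²) = √100 = 10
|RS| = √((-6)² + (8)²) = √100 = 10
|SP| = √((0)² + (9)²) = √81 = 9
Perimeter = 15 + 10 + 10 + 9 = 44.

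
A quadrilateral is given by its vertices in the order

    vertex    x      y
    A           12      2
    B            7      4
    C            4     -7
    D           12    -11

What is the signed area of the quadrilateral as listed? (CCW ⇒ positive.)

Apply the surveyor's formula: 2A = Σ (x_i·y_{i+1} − x_{i+1}·y_i), indices taken mod 4.
A→B: (12)(4) − (7)(2) = 34
B→C: (7)(-7) − (4)(4) = -65
C→D: (4)(-11) − (12)(-7) = 40
D→A: (12)(2) − (12)(-11) = 156
Σ = 165
Signed area = Σ/2 = 82.5 (positive ⇒ counter-clockwise traversal).

82.5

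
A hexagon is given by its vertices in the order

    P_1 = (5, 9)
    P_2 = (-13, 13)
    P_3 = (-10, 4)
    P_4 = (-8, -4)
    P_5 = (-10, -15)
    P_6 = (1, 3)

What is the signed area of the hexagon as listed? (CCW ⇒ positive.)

Σ = (182) + (78) + (72) + (80) + (-15) + (-6) = 391
Signed area = Σ/2 = 195.5 (positive ⇒ counter-clockwise traversal).

195.5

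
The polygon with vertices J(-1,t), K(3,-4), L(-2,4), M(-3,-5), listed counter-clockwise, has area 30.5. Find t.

-6

Write out the shoelace sum; only the two edges meeting at J involve t:
2·Area = [((-3)·t − (-1)·(-5)) + ((-1)·(-4) − 3·t)] + 26
       = -6·t + 25 = 61
⇒ t = -6.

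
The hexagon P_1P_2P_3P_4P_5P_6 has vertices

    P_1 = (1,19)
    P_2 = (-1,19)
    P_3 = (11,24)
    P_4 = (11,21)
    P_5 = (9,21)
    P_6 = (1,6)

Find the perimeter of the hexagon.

|P_1P_2| = √((-2)² + (0)²) = √4 = 2
|P_2P_3| = √((12)² + (5)²) = √169 = 13
|P_3P_4| = √((0)² + (-3)²) = √9 = 3
|P_4P_5| = √((-2)² + (0)²) = √4 = 2
|P_5P_6| = √((-8)² + (-15)²) = √289 = 17
|P_6P_1| = √((0)² + (13)²) = √169 = 13
Perimeter = 2 + 13 + 3 + 2 + 17 + 13 = 50.

50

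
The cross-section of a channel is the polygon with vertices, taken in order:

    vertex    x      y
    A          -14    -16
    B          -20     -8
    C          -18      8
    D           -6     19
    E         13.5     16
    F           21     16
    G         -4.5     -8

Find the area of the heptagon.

707.25

Apply the surveyor's formula: 2A = Σ (x_i·y_{i+1} − x_{i+1}·y_i), indices taken mod 7.
Σ = (-208) + (-304) + (-294) + (-352.5) + (-120) + (-96) + (-40) = -1414.5
Area = |Σ|/2 = 707.25.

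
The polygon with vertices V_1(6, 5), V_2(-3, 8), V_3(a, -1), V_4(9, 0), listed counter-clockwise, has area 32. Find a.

7

The doubled signed area Σ (x_i y_{i+1} − x_{i+1} y_i) is linear in a.
With a=0 it equals 120; the coefficient of a is -8 (from the two edges through V_3).
So -8·a + 120 = 2·32 = 64 ⇒ a = 7.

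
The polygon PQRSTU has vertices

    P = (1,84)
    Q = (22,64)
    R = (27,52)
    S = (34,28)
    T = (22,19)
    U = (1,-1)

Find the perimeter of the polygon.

|PQ| = √((21)² + (-20)²) = √841 = 29
|QR| = √((5)² + (-12)²) = √169 = 13
|RS| = √((7)² + (-24)²) = √625 = 25
|ST| = √((-12)² + (-9)²) = √225 = 15
|TU| = √((-21)² + (-20)²) = √841 = 29
|UP| = √((0)² + (85)²) = √7225 = 85
Perimeter = 29 + 13 + 25 + 15 + 29 + 85 = 196.

196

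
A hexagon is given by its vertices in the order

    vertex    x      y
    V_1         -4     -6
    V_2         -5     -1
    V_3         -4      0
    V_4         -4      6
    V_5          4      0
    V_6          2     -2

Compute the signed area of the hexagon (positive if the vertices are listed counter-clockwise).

-53

Σ = (-26) + (-4) + (-24) + (-24) + (-8) + (-20) = -106
Signed area = Σ/2 = -53 (negative ⇒ clockwise traversal).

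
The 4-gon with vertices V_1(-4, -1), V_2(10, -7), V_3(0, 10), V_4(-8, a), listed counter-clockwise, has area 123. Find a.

Write out the shoelace sum; only the two edges meeting at V_4 involve a:
2·Area = [(0·a − (-8)·10) + ((-8)·(-1) − (-4)·a)] + 138
       = 4·a + 226 = 246
⇒ a = 5.

5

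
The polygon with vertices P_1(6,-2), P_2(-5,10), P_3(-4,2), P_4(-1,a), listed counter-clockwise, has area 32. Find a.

Write out the shoelace sum; only the two edges meeting at P_4 involve a:
2·Area = [((-4)·a − (-1)·2) + ((-1)·(-2) − 6·a)] + 80
       = -10·a + 84 = 64
⇒ a = 2.

2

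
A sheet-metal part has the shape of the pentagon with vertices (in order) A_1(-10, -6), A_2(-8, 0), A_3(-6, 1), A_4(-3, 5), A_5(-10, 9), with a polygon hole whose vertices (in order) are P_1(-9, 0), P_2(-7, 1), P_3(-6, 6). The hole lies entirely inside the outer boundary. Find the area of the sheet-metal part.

Outer boundary:
Apply Gauss's area formula: 2A = Σ (x_i·y_{i+1} − x_{i+1}·y_i), indices taken mod 5.
Σ = (-48) + (-8) + (-27) + (23) + (150) = 90
Area = |Σ|/2 = 45.
Hole:
Σ = (-9) + (-36) + (54) = 9
Area = |Σ|/2 = 4.5.
Net area = 45 − 4.5 = 40.5.

40.5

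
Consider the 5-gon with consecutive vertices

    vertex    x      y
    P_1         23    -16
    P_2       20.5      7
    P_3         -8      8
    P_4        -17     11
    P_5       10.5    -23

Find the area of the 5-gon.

696.75

Apply Gauss's area formula: 2A = Σ (x_i·y_{i+1} − x_{i+1}·y_i), indices taken mod 5.
Cross-terms: 489, 220, 48, 275.5, 361  ⇒  Σ = 1393.5
Area = |Σ|/2 = 696.75.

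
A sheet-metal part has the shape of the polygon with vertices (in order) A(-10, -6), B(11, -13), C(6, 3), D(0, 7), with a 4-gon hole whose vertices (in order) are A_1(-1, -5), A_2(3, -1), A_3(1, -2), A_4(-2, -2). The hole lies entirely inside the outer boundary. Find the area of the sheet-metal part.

203

Outer boundary:
Σ = (196) + (111) + (42) + (70) = 419
Area = |Σ|/2 = 209.5.
Hole:
Apply the shoelace (surveyor's) formula: 2A = Σ (x_i·y_{i+1} − x_{i+1}·y_i), indices taken mod 4.
Σ = (16) + (-5) + (-6) + (8) = 13
Area = |Σ|/2 = 6.5.
Net area = 209.5 − 6.5 = 203.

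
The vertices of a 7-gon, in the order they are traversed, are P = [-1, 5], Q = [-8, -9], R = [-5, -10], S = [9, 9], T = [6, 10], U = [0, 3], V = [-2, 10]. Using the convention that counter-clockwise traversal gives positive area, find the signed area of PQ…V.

Apply the shoelace (surveyor's) formula: 2A = Σ (x_i·y_{i+1} − x_{i+1}·y_i), indices taken mod 7.
Σ = (49) + (35) + (45) + (36) + (18) + (6) + (0) = 189
Signed area = Σ/2 = 94.5 (positive ⇒ counter-clockwise traversal).

94.5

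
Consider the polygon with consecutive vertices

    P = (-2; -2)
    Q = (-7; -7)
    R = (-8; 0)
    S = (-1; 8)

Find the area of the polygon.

Σ = (0) + (-56) + (-64) + (18) = -102
Area = |Σ|/2 = 51.

51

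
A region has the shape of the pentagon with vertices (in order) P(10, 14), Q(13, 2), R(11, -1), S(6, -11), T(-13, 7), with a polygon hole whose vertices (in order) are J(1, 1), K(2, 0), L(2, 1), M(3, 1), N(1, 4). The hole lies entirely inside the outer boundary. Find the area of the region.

329

Outer boundary:
Apply the surveyor's formula: 2A = Σ (x_i·y_{i+1} − x_{i+1}·y_i), indices taken mod 5.
P→Q: (10)(2) − (13)(14) = -162
Q→R: (13)(-1) − (11)(2) = -35
R→S: (11)(-11) − (6)(-1) = -115
S→T: (6)(7) − (-13)(-11) = -101
T→P: (-13)(14) − (10)(7) = -252
Σ = -665
Area = |Σ|/2 = 332.5.
Hole:
Apply the shoelace (surveyor's) formula: 2A = Σ (x_i·y_{i+1} − x_{i+1}·y_i), indices taken mod 5.
Cross-terms: -2, 2, -1, 11, -3  ⇒  Σ = 7
Area = |Σ|/2 = 3.5.
Net area = 332.5 − 3.5 = 329.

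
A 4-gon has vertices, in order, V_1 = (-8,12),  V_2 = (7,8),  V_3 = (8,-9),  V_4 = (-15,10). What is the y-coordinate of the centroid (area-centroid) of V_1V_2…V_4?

Apply the shoelace formula. First the cross-terms c_i = x_i·y_{i+1} − x_{i+1}·y_i:
  -148, -127, -55, -100  ⇒  2A = -430, A = -215.
Then Σ (y_i + y_{i+1})·c_i = -5088, so ȳ = -5088 / (6·(-215)) = 848/215.

848/215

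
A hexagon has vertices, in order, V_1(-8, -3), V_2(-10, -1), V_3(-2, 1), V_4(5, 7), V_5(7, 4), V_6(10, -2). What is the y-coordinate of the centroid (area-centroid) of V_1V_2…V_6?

87/182

Apply the shoelace formula. First the cross-terms c_i = x_i·y_{i+1} − x_{i+1}·y_i:
  -22, -12, -19, -29, -54, -46  ⇒  2A = -182, A = -91.
Then Σ (y_i + y_{i+1})·c_i = -261, so ȳ = -261 / (6·(-91)) = 87/182.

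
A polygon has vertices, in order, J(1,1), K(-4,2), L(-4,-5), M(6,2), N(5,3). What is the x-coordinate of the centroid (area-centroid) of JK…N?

Apply the surveyor's formula. First the cross-terms c_i = x_i·y_{i+1} − x_{i+1}·y_i:
  6, 28, 22, 8, 2  ⇒  2A = 66, A = 33.
Then Σ (x_i + x_{i+1})·c_i = -98, so x̄ = -98 / (6·33) = -49/99.

-49/99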